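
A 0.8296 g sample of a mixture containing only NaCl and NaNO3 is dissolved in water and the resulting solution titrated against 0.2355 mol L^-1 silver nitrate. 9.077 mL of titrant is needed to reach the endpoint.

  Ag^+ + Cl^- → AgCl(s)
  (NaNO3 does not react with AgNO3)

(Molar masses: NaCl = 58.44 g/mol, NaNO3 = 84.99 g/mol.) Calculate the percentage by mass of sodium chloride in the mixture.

n(AgNO3) = 0.009077 × 0.2355 = 2.138 × 10^-3 mol
Let x = n(NaCl), y = n(NaNO3).
Titrant: 1x = 2.138 × 10^-3;  mass: 58.44x + 84.99y = 0.8296
Solving, x = 2.138 × 10^-3 mol, y = 8.291 × 10^-3 mol
mass of NaCl = 2.138 × 10^-3 × 58.44 = 0.1249 g
% NaCl = 0.1249 / 0.8296 × 100 = 15.06 %

15.06 %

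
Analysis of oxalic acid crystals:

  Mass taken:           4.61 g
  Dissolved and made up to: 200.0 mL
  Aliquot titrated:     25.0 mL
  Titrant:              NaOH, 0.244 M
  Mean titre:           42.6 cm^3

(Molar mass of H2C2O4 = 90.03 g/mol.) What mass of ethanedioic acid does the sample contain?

3.74 g

H2C2O4 + 2 NaOH → Na2C2O4 + 2 H2O
n(NaOH) per titration = 0.0426 × 0.244 = 0.0104 mol
From the 1:2 ratio, n(H2C2O4) in each aliquot = 1/2 × 0.0104 = 5.20 × 10^-3 mol
n(H2C2O4) in the whole flask = 5.20 × 10^-3 × 200.0/25.0 = 0.0416 mol
mass of H2C2O4 = 0.0416 × 90.03 = 3.74 g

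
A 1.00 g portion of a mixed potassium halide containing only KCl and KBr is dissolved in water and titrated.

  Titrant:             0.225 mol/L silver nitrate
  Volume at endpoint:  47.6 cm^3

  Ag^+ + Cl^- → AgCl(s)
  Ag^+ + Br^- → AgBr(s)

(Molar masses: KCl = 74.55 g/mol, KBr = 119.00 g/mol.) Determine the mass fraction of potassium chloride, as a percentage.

46.0 %

n(AgNO3) = 0.0476 × 0.225 = 0.0107 mol
Let x = n(KCl), y = n(KBr).
Titrant: 1x + 1y = 0.0107;  mass: 74.55x + 119.00y = 1.00
Solving, x = 6.18 × 10^-3 mol, y = 4.53 × 10^-3 mol
mass of KCl = 6.18 × 10^-3 × 74.55 = 0.460 g
% KCl = 0.460 / 1.00 × 100 = 46.0 %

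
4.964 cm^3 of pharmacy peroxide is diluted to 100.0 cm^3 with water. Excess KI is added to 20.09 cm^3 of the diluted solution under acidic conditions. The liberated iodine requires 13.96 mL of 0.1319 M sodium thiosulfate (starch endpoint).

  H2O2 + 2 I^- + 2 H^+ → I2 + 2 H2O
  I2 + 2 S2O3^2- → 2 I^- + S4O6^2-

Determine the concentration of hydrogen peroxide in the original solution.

0.9232 M

n(S2O3^2-) = 0.01396 × 0.1319 = 1.841 × 10^-3 mol
n(I2) = n(S2O3^2-)/2 = 9.207 × 10^-4 mol
n(H2O2) in the aliquot = 9.207 × 10^-4 mol (1:1 ratio)
[H2O2]_dilute = 9.207 × 10^-4 / 0.02009 = 0.04583 mol/L
[H2O2]_original = 0.04583 × 100.0/4.964 = 0.9232 mol/L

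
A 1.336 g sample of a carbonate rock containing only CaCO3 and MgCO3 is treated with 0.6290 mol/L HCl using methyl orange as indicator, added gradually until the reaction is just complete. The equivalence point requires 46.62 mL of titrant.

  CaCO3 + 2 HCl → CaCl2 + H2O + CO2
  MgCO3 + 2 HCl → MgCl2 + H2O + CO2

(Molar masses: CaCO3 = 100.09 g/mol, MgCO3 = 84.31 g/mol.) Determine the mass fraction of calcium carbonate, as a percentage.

n(HCl) = 0.04662 × 0.6290 = 0.02932 mol
Let x = n(CaCO3), y = n(MgCO3).
Titrant: 2x + 2y = 0.02932;  mass: 100.09x + 84.31y = 1.336
Solving, x = 6.327 × 10^-3 mol, y = 8.335 × 10^-3 mol
mass of CaCO3 = 6.327 × 10^-3 × 100.09 = 0.6333 g
% CaCO3 = 0.6333 / 1.336 × 100 = 47.40 %

47.40 %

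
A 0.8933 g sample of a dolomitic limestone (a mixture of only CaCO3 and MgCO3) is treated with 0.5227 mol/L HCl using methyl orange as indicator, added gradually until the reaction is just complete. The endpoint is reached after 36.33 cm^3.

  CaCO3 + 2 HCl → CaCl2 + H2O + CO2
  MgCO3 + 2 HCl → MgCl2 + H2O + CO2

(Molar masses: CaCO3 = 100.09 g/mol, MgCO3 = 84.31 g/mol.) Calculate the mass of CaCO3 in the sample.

0.5885 g

n(HCl) = 0.03633 × 0.5227 = 0.01899 mol
Let x = n(CaCO3), y = n(MgCO3).
Titrant: 2x + 2y = 0.01899;  mass: 100.09x + 84.31y = 0.8933
Solving, x = 5.880 × 10^-3 mol, y = 3.615 × 10^-3 mol
mass of CaCO3 = 5.880 × 10^-3 × 100.09 = 0.5885 g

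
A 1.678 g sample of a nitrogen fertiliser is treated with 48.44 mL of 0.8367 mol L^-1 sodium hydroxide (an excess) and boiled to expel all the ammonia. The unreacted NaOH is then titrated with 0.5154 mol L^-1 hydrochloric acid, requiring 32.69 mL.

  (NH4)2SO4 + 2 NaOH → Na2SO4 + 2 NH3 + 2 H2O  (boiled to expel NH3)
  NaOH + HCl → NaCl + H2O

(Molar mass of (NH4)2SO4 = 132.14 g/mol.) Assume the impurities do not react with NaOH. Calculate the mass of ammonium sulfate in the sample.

n(NaOH) added = 0.04844 × 0.8367 = 0.04053 mol
n(HCl) used in back-titration = 0.03269 × 0.5154 = 0.01685 mol
n(NaOH) left over = 0.01685 mol (1:1 ratio)
n(NaOH) consumed by analyte = 0.04053 − 0.01685 = 0.02368 mol
From the 1:2 ratio, n((NH4)2SO4) = 1/2 × 0.02368 = 0.01184 mol
mass of (NH4)2SO4 = 0.01184 × 132.14 = 1.565 g

1.565 g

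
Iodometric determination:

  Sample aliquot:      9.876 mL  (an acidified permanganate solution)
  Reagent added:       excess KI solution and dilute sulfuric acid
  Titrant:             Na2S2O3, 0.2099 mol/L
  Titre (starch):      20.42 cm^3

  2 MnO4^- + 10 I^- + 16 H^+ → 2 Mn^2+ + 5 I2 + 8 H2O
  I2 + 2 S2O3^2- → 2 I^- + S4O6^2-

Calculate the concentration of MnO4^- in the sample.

0.08680 mol/L

n(S2O3^2-) = 0.02042 × 0.2099 = 4.286 × 10^-3 mol
n(I2) = n(S2O3^2-)/2 = 2.143 × 10^-3 mol
From the 2:5 ratio, n(MnO4^-) in the aliquot = 2/5 × 2.143 × 10^-3 = 8.572 × 10^-4 mol
[MnO4^-] = 8.572 × 10^-4 / 0.009876 = 0.08680 mol/L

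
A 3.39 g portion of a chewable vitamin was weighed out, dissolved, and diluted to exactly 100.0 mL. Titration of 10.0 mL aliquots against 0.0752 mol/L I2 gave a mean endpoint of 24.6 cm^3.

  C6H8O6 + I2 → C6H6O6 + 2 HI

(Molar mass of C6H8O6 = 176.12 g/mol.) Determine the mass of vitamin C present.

3.26 g

n(I2) per titration = 0.0246 × 0.0752 = 1.85 × 10^-3 mol
n(C6H8O6) in each aliquot = 1.85 × 10^-3 mol (1:1 ratio)
n(C6H8O6) in the whole flask = 1.85 × 10^-3 × 100.0/10.0 = 0.0185 mol
mass of C6H8O6 = 0.0185 × 176.12 = 3.26 g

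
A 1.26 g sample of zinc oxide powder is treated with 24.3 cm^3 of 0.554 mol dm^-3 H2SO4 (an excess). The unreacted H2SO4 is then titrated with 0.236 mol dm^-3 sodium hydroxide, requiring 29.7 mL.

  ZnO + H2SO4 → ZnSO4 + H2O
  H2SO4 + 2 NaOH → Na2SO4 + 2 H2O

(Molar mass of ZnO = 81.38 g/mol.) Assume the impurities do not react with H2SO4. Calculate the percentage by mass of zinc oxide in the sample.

64.3 %

n(H2SO4) added = 0.0243 × 0.554 = 0.0135 mol
n(NaOH) used in back-titration = 0.0297 × 0.236 = 7.01 × 10^-3 mol
From the 1:2 ratio, n(H2SO4) left over = 1/2 × 7.01 × 10^-3 = 3.50 × 10^-3 mol
n(H2SO4) consumed by analyte = 0.0135 − 3.50 × 10^-3 = 9.96 × 10^-3 mol
n(ZnO) = 9.96 × 10^-3 mol (1:1 ratio)
mass of ZnO = 9.96 × 10^-3 × 81.38 = 0.810 g
% ZnO = 0.810 / 1.26 × 100 = 64.3 %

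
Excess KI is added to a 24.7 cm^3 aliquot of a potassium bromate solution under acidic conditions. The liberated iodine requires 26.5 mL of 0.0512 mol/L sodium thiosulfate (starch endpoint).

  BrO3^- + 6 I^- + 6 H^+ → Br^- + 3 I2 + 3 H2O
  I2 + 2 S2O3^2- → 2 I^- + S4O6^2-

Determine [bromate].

0.00916 mol/L

n(S2O3^2-) = 0.0265 × 0.0512 = 1.36 × 10^-3 mol
n(I2) = n(S2O3^2-)/2 = 6.78 × 10^-4 mol
From the 1:3 ratio, n(BrO3^-) in the aliquot = 1/3 × 6.78 × 10^-4 = 2.26 × 10^-4 mol
[BrO3^-] = 2.26 × 10^-4 / 0.0247 = 0.00916 mol/L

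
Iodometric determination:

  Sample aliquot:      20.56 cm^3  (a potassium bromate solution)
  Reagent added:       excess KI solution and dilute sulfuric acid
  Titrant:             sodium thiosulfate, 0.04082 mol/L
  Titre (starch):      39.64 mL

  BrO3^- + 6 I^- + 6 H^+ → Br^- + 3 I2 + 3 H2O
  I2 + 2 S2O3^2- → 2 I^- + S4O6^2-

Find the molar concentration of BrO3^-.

0.01312 mol/L

n(S2O3^2-) = 0.03964 × 0.04082 = 1.618 × 10^-3 mol
n(I2) = n(S2O3^2-)/2 = 8.091 × 10^-4 mol
From the 1:3 ratio, n(BrO3^-) in the aliquot = 1/3 × 8.091 × 10^-4 = 2.697 × 10^-4 mol
[BrO3^-] = 2.697 × 10^-4 / 0.02056 = 0.01312 mol/L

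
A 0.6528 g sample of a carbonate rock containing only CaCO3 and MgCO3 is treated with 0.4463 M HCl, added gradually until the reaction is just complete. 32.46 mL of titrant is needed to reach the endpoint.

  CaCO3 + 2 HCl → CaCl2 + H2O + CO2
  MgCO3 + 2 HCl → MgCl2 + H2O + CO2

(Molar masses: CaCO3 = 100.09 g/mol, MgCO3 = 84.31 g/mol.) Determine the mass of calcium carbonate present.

n(HCl) = 0.03246 × 0.4463 = 0.01449 mol
Let x = n(CaCO3), y = n(MgCO3).
Titrant: 2x + 2y = 0.01449;  mass: 100.09x + 84.31y = 0.6528
Solving, x = 2.668 × 10^-3 mol, y = 4.575 × 10^-3 mol
mass of CaCO3 = 2.668 × 10^-3 × 100.09 = 0.2671 g

0.2671 g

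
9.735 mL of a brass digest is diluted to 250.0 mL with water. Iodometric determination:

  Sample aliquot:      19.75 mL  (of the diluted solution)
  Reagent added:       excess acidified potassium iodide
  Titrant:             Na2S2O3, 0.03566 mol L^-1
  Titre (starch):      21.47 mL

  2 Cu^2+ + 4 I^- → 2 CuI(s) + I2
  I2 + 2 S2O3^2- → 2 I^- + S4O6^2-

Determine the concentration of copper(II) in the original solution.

n(S2O3^2-) = 0.02147 × 0.03566 = 7.656 × 10^-4 mol
n(I2) = n(S2O3^2-)/2 = 3.828 × 10^-4 mol
From the 2:1 ratio, n(Cu2+) in the aliquot = 2/1 × 3.828 × 10^-4 = 7.656 × 10^-4 mol
[Cu2+]_dilute = 7.656 × 10^-4 / 0.01975 = 0.03877 mol/L
[Cu2+]_original = 0.03877 × 250.0/9.735 = 0.9955 mol/L

0.9955 mol/L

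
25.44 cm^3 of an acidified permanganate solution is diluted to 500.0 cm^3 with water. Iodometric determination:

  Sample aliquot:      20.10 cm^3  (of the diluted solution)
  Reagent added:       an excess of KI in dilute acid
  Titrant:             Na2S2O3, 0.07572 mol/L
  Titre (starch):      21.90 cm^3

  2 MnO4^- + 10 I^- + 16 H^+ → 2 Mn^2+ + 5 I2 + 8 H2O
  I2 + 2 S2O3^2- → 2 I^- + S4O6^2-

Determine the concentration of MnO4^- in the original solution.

0.3243 mol/L

n(S2O3^2-) = 0.02190 × 0.07572 = 1.658 × 10^-3 mol
n(I2) = n(S2O3^2-)/2 = 8.291 × 10^-4 mol
From the 2:5 ratio, n(MnO4^-) in the aliquot = 2/5 × 8.291 × 10^-4 = 3.317 × 10^-4 mol
[MnO4^-]_dilute = 3.317 × 10^-4 / 0.02010 = 0.01650 mol/L
[MnO4^-]_original = 0.01650 × 500.0/25.44 = 0.3243 mol/L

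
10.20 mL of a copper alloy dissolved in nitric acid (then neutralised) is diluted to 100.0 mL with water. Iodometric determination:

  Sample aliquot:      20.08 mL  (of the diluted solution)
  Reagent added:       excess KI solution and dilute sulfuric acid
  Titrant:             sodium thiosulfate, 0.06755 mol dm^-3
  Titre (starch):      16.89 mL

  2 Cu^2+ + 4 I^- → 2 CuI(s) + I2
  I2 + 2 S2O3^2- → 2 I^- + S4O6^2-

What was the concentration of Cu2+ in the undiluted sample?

n(S2O3^2-) = 0.01689 × 0.06755 = 1.141 × 10^-3 mol
n(I2) = n(S2O3^2-)/2 = 5.705 × 10^-4 mol
From the 2:1 ratio, n(Cu2+) in the aliquot = 2/1 × 5.705 × 10^-4 = 1.141 × 10^-3 mol
[Cu2+]_dilute = 1.141 × 10^-3 / 0.02008 = 0.05682 mol/L
[Cu2+]_original = 0.05682 × 100.0/10.20 = 0.5570 mol/L

0.5570 mol/L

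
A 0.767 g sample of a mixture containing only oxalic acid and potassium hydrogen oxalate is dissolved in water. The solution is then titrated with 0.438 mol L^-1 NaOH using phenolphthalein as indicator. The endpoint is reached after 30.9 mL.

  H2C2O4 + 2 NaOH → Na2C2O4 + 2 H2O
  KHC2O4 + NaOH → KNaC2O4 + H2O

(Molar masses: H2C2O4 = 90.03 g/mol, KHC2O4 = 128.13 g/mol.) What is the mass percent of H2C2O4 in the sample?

68.3 %

n(NaOH) = 0.0309 × 0.438 = 0.0135 mol
Let x = n(H2C2O4), y = n(KHC2O4).
Titrant: 2x + 1y = 0.0135;  mass: 90.03x + 128.13y = 0.767
Solving, x = 5.82 × 10^-3 mol, y = 1.90 × 10^-3 mol
mass of H2C2O4 = 5.82 × 10^-3 × 90.03 = 0.524 g
% H2C2O4 = 0.524 / 0.767 × 100 = 68.3 %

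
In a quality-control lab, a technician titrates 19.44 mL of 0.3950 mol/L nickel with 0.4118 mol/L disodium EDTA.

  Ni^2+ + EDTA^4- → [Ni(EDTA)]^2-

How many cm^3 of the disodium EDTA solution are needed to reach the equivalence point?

n(Ni2+) = 0.01944 L × 0.3950 mol/L = 7.679 × 10^-3 mol
n(EDTA) = 7.679 × 10^-3 mol (1:1 stoichiometry)
V(EDTA) = 7.679 × 10^-3 mol / 0.4118 mol/L = 0.01865 L = 18.65 mL

18.65 mL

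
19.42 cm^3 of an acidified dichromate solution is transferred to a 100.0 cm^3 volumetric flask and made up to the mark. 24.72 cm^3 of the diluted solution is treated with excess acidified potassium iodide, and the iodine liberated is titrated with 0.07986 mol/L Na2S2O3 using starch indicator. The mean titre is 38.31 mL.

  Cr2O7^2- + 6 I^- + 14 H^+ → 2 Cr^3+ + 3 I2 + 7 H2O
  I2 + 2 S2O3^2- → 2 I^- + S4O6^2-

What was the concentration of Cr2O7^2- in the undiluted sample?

n(S2O3^2-) = 0.03831 × 0.07986 = 3.059 × 10^-3 mol
n(I2) = n(S2O3^2-)/2 = 1.530 × 10^-3 mol
From the 1:3 ratio, n(Cr2O7^2-) in the aliquot = 1/3 × 1.530 × 10^-3 = 5.099 × 10^-4 mol
[Cr2O7^2-]_dilute = 5.099 × 10^-4 / 0.02472 = 0.02063 mol/L
[Cr2O7^2-]_original = 0.02063 × 100.0/19.42 = 0.1062 mol/L

0.1062 mol/L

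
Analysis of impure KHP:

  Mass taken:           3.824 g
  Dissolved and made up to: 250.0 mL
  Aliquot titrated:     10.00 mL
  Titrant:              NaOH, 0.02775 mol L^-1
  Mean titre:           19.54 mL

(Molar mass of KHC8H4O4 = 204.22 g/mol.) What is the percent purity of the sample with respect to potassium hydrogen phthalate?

72.39 %

KHC8H4O4 + NaOH → KNaC8H4O4 + H2O
n(NaOH) per titration = 0.01954 × 0.02775 = 5.422 × 10^-4 mol
n(KHC8H4O4) in each aliquot = 5.422 × 10^-4 mol (1:1 ratio)
n(KHC8H4O4) in the whole flask = 5.422 × 10^-4 × 250.0/10.00 = 0.01356 mol
mass of KHC8H4O4 = 0.01356 × 204.22 = 2.768 g
% KHC8H4O4 = 2.768 / 3.824 × 100 = 72.39 %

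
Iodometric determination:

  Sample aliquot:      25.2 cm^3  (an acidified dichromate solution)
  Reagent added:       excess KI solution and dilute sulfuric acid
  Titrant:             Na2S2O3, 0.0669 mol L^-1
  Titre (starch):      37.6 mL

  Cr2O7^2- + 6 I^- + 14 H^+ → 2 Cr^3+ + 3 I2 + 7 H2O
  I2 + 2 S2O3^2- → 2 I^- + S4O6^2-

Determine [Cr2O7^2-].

n(S2O3^2-) = 0.0376 × 0.0669 = 2.52 × 10^-3 mol
n(I2) = n(S2O3^2-)/2 = 1.26 × 10^-3 mol
From the 1:3 ratio, n(Cr2O7^2-) in the aliquot = 1/3 × 1.26 × 10^-3 = 4.19 × 10^-4 mol
[Cr2O7^2-] = 4.19 × 10^-4 / 0.0252 = 0.0166 mol/L

0.0166 mol/L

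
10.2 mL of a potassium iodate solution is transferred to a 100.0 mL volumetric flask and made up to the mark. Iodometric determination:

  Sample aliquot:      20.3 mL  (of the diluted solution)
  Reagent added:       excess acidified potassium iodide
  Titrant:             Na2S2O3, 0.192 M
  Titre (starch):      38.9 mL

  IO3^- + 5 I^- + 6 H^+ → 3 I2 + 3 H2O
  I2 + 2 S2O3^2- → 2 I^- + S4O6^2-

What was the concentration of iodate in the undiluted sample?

0.601 M

n(S2O3^2-) = 0.0389 × 0.192 = 7.47 × 10^-3 mol
n(I2) = n(S2O3^2-)/2 = 3.73 × 10^-3 mol
From the 1:3 ratio, n(IO3^-) in the aliquot = 1/3 × 3.73 × 10^-3 = 1.24 × 10^-3 mol
[IO3^-]_dilute = 1.24 × 10^-3 / 0.0203 = 0.0613 mol/L
[IO3^-]_original = 0.0613 × 100.0/10.2 = 0.601 mol/L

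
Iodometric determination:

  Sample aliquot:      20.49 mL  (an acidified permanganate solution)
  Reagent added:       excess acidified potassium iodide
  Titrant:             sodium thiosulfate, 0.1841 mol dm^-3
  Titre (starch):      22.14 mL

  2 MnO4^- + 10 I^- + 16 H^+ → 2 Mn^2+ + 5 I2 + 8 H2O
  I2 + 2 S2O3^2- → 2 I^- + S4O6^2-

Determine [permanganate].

n(S2O3^2-) = 0.02214 × 0.1841 = 4.076 × 10^-3 mol
n(I2) = n(S2O3^2-)/2 = 2.038 × 10^-3 mol
From the 2:5 ratio, n(MnO4^-) in the aliquot = 2/5 × 2.038 × 10^-3 = 8.152 × 10^-4 mol
[MnO4^-] = 8.152 × 10^-4 / 0.02049 = 0.03979 mol/L

0.03979 mol/L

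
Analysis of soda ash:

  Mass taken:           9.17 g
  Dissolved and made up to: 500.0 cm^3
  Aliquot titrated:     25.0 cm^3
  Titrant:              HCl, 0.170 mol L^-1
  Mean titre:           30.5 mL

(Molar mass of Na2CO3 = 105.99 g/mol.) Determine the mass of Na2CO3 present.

Na2CO3 + 2 HCl → 2 NaCl + H2O + CO2
n(HCl) per titration = 0.0305 × 0.170 = 5.19 × 10^-3 mol
From the 1:2 ratio, n(Na2CO3) in each aliquot = 1/2 × 5.19 × 10^-3 = 2.59 × 10^-3 mol
n(Na2CO3) in the whole flask = 2.59 × 10^-3 × 500.0/25.0 = 0.0519 mol
mass of Na2CO3 = 0.0519 × 105.99 = 5.50 g

5.50 g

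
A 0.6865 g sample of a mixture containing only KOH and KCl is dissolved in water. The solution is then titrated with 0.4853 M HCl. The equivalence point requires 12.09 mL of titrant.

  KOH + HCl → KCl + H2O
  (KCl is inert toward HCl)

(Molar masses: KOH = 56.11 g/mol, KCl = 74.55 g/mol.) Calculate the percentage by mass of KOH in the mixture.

n(HCl) = 0.01209 × 0.4853 = 5.867 × 10^-3 mol
Let x = n(KOH), y = n(KCl).
Titrant: 1x = 5.867 × 10^-3;  mass: 56.11x + 74.55y = 0.6865
Solving, x = 5.867 × 10^-3 mol, y = 4.793 × 10^-3 mol
mass of KOH = 5.867 × 10^-3 × 56.11 = 0.3292 g
% KOH = 0.3292 / 0.6865 × 100 = 47.96 %

47.96 %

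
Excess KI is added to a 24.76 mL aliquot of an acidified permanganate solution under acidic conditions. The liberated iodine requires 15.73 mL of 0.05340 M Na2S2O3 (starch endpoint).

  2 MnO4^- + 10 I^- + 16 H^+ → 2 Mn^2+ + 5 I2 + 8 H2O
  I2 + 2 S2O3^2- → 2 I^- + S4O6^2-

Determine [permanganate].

0.006785 M

n(S2O3^2-) = 0.01573 × 0.05340 = 8.400 × 10^-4 mol
n(I2) = n(S2O3^2-)/2 = 4.200 × 10^-4 mol
From the 2:5 ratio, n(MnO4^-) in the aliquot = 2/5 × 4.200 × 10^-4 = 1.680 × 10^-4 mol
[MnO4^-] = 1.680 × 10^-4 / 0.02476 = 0.006785 mol/L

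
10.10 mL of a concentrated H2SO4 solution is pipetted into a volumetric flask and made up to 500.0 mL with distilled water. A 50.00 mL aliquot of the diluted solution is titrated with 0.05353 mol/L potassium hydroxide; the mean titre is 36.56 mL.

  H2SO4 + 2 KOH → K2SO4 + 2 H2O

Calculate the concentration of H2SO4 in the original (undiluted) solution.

n(KOH) = 0.03656 × 0.05353 = 1.957 × 10^-3 mol
From the 1:2 ratio, n(H2SO4) in the aliquot = 1/2 × 1.957 × 10^-3 = 9.785 × 10^-4 mol
[H2SO4]_dilute = 9.785 × 10^-4 / 0.05000 = 0.01957 mol/L
Dilution factor = 500.0 / 10.10 = 49.50
[H2SO4]_stock = 0.01957 × 49.50 = 0.9688 mol/L

0.9688 mol/L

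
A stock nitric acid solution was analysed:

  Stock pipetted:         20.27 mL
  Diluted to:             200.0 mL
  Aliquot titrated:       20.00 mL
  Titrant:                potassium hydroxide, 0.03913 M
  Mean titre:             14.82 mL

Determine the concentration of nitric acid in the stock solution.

HNO3 + KOH → KNO3 + H2O
n(KOH) = 0.01482 × 0.03913 = 5.799 × 10^-4 mol
n(HNO3) in the aliquot = 5.799 × 10^-4 mol (1:1 ratio)
[HNO3]_dilute = 5.799 × 10^-4 / 0.02000 = 0.02900 mol/L
Dilution factor = 200.0 / 20.27 = 9.867
[HNO3]_stock = 0.02900 × 9.867 = 0.2861 mol/L

0.2861 M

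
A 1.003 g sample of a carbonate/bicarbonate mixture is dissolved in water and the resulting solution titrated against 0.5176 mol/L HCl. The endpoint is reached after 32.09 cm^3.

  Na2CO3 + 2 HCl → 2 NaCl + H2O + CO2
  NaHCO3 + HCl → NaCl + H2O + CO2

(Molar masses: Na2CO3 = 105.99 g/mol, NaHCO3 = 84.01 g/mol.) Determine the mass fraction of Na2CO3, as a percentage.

66.85 %

n(HCl) = 0.03209 × 0.5176 = 0.01661 mol
Let x = n(Na2CO3), y = n(NaHCO3).
Titrant: 2x + 1y = 0.01661;  mass: 105.99x + 84.01y = 1.003
Solving, x = 6.326 × 10^-3 mol, y = 3.958 × 10^-3 mol
mass of Na2CO3 = 6.326 × 10^-3 × 105.99 = 0.6705 g
% Na2CO3 = 0.6705 / 1.003 × 100 = 66.85 %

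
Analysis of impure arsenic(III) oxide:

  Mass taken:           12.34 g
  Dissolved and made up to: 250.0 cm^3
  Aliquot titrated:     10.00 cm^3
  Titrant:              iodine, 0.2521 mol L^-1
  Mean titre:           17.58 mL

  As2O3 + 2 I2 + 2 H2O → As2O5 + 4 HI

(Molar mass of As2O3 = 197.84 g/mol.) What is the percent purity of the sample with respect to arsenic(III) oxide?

88.82 %

n(I2) per titration = 0.01758 × 0.2521 = 4.432 × 10^-3 mol
From the 1:2 ratio, n(As2O3) in each aliquot = 1/2 × 4.432 × 10^-3 = 2.216 × 10^-3 mol
n(As2O3) in the whole flask = 2.216 × 10^-3 × 250.0/10.00 = 0.05540 mol
mass of As2O3 = 0.05540 × 197.84 = 10.96 g
% As2O3 = 10.96 / 12.34 × 100 = 88.82 %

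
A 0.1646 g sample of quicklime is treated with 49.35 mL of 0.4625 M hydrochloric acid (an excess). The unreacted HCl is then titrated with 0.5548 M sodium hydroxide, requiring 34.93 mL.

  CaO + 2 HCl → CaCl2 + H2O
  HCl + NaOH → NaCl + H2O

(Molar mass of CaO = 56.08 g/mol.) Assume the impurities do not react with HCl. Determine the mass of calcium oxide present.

0.09660 g

n(HCl) added = 0.04935 × 0.4625 = 0.02282 mol
n(NaOH) used in back-titration = 0.03493 × 0.5548 = 0.01938 mol
n(HCl) left over = 0.01938 mol (1:1 ratio)
n(HCl) consumed by analyte = 0.02282 − 0.01938 = 3.445 × 10^-3 mol
From the 1:2 ratio, n(CaO) = 1/2 × 3.445 × 10^-3 = 1.723 × 10^-3 mol
mass of CaO = 1.723 × 10^-3 × 56.08 = 0.09660 g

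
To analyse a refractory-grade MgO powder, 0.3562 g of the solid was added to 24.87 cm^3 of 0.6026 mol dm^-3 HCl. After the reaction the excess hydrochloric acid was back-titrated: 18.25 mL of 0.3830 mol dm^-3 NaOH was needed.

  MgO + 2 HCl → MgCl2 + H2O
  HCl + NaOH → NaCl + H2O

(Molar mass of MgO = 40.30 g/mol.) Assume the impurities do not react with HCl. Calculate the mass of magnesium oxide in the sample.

0.1611 g

n(HCl) added = 0.02487 × 0.6026 = 0.01499 mol
n(NaOH) used in back-titration = 0.01825 × 0.3830 = 6.990 × 10^-3 mol
n(HCl) left over = 6.990 × 10^-3 mol (1:1 ratio)
n(HCl) consumed by analyte = 0.01499 − 6.990 × 10^-3 = 7.997 × 10^-3 mol
From the 1:2 ratio, n(MgO) = 1/2 × 7.997 × 10^-3 = 3.998 × 10^-3 mol
mass of MgO = 3.998 × 10^-3 × 40.30 = 0.1611 g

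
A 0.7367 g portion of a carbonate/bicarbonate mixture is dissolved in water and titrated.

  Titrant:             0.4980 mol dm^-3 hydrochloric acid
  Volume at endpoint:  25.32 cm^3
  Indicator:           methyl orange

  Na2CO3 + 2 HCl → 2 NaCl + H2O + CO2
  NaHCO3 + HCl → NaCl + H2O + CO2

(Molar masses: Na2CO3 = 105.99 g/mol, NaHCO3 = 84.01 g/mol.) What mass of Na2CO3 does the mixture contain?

n(HCl) = 0.02532 × 0.4980 = 0.01261 mol
Let x = n(Na2CO3), y = n(NaHCO3).
Titrant: 2x + 1y = 0.01261;  mass: 105.99x + 84.01y = 0.7367
Solving, x = 5.201 × 10^-3 mol, y = 2.208 × 10^-3 mol
mass of Na2CO3 = 5.201 × 10^-3 × 105.99 = 0.5512 g

0.5512 g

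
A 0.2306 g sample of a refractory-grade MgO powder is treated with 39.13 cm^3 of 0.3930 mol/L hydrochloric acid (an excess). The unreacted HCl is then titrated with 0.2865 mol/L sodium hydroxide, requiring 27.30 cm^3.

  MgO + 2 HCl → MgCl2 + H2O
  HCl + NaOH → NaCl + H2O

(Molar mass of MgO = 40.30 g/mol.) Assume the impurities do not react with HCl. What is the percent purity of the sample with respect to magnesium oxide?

66.03 %

n(HCl) added = 0.03913 × 0.3930 = 0.01538 mol
n(NaOH) used in back-titration = 0.02730 × 0.2865 = 7.821 × 10^-3 mol
n(HCl) left over = 7.821 × 10^-3 mol (1:1 ratio)
n(HCl) consumed by analyte = 0.01538 − 7.821 × 10^-3 = 7.557 × 10^-3 mol
From the 1:2 ratio, n(MgO) = 1/2 × 7.557 × 10^-3 = 3.778 × 10^-3 mol
mass of MgO = 3.778 × 10^-3 × 40.30 = 0.1523 g
% MgO = 0.1523 / 0.2306 × 100 = 66.03 %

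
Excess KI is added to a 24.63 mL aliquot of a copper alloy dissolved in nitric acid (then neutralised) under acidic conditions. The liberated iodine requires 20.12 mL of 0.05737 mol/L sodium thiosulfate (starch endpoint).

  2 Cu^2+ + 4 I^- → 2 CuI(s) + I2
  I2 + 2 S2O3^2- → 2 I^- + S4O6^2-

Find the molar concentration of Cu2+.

0.04686 mol/L

n(S2O3^2-) = 0.02012 × 0.05737 = 1.154 × 10^-3 mol
n(I2) = n(S2O3^2-)/2 = 5.771 × 10^-4 mol
From the 2:1 ratio, n(Cu2+) in the aliquot = 2/1 × 5.771 × 10^-4 = 1.154 × 10^-3 mol
[Cu2+] = 1.154 × 10^-3 / 0.02463 = 0.04686 mol/L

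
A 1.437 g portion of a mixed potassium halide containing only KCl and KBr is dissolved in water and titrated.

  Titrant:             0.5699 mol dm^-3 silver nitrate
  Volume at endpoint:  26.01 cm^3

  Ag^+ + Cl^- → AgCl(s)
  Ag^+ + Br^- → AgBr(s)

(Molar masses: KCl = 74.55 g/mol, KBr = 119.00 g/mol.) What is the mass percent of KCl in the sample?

38.16 %

n(AgNO3) = 0.02601 × 0.5699 = 0.01482 mol
Let x = n(KCl), y = n(KBr).
Titrant: 1x + 1y = 0.01482;  mass: 74.55x + 119.00y = 1.437
Solving, x = 7.355 × 10^-3 mol, y = 7.468 × 10^-3 mol
mass of KCl = 7.355 × 10^-3 × 74.55 = 0.5483 g
% KCl = 0.5483 / 1.437 × 100 = 38.16 %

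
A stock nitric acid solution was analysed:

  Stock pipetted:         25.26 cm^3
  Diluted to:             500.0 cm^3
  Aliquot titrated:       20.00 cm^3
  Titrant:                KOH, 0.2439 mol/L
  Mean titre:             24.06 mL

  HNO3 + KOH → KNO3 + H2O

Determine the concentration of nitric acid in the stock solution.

n(KOH) = 0.02406 × 0.2439 = 5.868 × 10^-3 mol
n(HNO3) in the aliquot = 5.868 × 10^-3 mol (1:1 ratio)
[HNO3]_dilute = 5.868 × 10^-3 / 0.02000 = 0.2934 mol/L
Dilution factor = 500.0 / 25.26 = 19.79
[HNO3]_stock = 0.2934 × 19.79 = 5.808 mol/L

5.808 mol/L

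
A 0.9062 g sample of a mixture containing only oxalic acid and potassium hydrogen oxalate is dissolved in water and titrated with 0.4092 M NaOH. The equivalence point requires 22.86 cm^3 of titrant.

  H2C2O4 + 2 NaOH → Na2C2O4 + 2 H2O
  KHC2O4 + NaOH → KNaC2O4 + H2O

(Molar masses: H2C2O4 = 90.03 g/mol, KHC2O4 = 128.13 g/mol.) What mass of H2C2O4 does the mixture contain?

0.1583 g

n(NaOH) = 0.02286 × 0.4092 = 9.354 × 10^-3 mol
Let x = n(H2C2O4), y = n(KHC2O4).
Titrant: 2x + 1y = 9.354 × 10^-3;  mass: 90.03x + 128.13y = 0.9062
Solving, x = 1.759 × 10^-3 mol, y = 5.837 × 10^-3 mol
mass of H2C2O4 = 1.759 × 10^-3 × 90.03 = 0.1583 g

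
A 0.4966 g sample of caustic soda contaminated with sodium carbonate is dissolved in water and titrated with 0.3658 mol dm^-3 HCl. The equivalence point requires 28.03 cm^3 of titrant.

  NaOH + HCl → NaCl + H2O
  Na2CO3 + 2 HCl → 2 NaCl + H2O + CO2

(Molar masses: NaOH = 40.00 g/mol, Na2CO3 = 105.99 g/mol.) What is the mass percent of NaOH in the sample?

n(HCl) = 0.02803 × 0.3658 = 0.01025 mol
Let x = n(NaOH), y = n(Na2CO3).
Titrant: 1x + 2y = 0.01025;  mass: 40.00x + 105.99y = 0.4966
Solving, x = 3.600 × 10^-3 mol, y = 3.327 × 10^-3 mol
mass of NaOH = 3.600 × 10^-3 × 40.00 = 0.1440 g
% NaOH = 0.1440 / 0.4966 × 100 = 28.99 %

28.99 %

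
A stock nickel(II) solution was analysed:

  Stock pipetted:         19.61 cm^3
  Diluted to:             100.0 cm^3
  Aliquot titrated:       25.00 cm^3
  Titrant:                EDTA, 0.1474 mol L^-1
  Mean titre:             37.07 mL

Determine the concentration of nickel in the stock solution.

1.115 mol/L

Ni^2+ + EDTA^4- → [Ni(EDTA)]^2-
n(EDTA) = 0.03707 × 0.1474 = 5.464 × 10^-3 mol
n(Ni2+) in the aliquot = 5.464 × 10^-3 mol (1:1 ratio)
[Ni2+]_dilute = 5.464 × 10^-3 / 0.02500 = 0.2186 mol/L
Dilution factor = 100.0 / 19.61 = 5.099
[Ni2+]_stock = 0.2186 × 5.099 = 1.115 mol/L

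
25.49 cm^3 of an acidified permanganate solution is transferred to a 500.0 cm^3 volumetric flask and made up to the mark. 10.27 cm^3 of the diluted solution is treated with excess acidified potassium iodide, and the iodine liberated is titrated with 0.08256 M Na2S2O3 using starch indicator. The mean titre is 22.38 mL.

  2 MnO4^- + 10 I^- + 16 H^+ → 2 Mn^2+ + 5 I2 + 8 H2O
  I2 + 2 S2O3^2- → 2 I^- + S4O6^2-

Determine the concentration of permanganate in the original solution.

0.7058 M

n(S2O3^2-) = 0.02238 × 0.08256 = 1.848 × 10^-3 mol
n(I2) = n(S2O3^2-)/2 = 9.238 × 10^-4 mol
From the 2:5 ratio, n(MnO4^-) in the aliquot = 2/5 × 9.238 × 10^-4 = 3.695 × 10^-4 mol
[MnO4^-]_dilute = 3.695 × 10^-4 / 0.01027 = 0.03598 mol/L
[MnO4^-]_original = 0.03598 × 500.0/25.49 = 0.7058 mol/L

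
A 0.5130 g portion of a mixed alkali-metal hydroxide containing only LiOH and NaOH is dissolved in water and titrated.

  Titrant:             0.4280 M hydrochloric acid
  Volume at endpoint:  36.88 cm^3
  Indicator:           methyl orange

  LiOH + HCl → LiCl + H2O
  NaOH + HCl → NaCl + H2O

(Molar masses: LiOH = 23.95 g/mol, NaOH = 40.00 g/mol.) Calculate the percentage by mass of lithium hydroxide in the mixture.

n(HCl) = 0.03688 × 0.4280 = 0.01578 mol
Let x = n(LiOH), y = n(NaOH).
Titrant: 1x + 1y = 0.01578;  mass: 23.95x + 40.00y = 0.5130
Solving, x = 7.376 × 10^-3 mol, y = 8.409 × 10^-3 mol
mass of LiOH = 7.376 × 10^-3 × 23.95 = 0.1767 g
% LiOH = 0.1767 / 0.5130 × 100 = 34.44 %

34.44 %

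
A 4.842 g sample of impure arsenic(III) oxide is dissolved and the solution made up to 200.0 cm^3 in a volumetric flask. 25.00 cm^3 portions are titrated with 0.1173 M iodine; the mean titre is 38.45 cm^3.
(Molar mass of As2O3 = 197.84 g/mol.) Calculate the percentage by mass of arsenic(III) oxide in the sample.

As2O3 + 2 I2 + 2 H2O → As2O5 + 4 HI
n(I2) per titration = 0.03845 × 0.1173 = 4.510 × 10^-3 mol
From the 1:2 ratio, n(As2O3) in each aliquot = 1/2 × 4.510 × 10^-3 = 2.255 × 10^-3 mol
n(As2O3) in the whole flask = 2.255 × 10^-3 × 200.0/25.00 = 0.01804 mol
mass of As2O3 = 0.01804 × 197.84 = 3.569 g
% As2O3 = 3.569 / 4.842 × 100 = 73.71 %

73.71 %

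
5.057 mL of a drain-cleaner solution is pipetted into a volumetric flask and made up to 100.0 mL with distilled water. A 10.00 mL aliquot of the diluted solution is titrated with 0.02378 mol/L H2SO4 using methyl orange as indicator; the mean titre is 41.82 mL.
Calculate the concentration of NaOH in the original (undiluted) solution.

2 NaOH + H2SO4 → Na2SO4 + 2 H2O
n(H2SO4) = 0.04182 × 0.02378 = 9.945 × 10^-4 mol
From the 2:1 ratio, n(NaOH) in the aliquot = 2/1 × 9.945 × 10^-4 = 1.989 × 10^-3 mol
[NaOH]_dilute = 1.989 × 10^-3 / 0.01000 = 0.1989 mol/L
Dilution factor = 100.0 / 5.057 = 19.77
[NaOH]_stock = 0.1989 × 19.77 = 3.933 mol/L

3.933 mol/L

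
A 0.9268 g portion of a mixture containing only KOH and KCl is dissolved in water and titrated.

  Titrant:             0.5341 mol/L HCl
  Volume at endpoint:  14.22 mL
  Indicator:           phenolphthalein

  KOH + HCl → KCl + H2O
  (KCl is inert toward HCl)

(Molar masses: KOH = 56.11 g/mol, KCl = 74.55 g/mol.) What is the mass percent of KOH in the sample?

45.98 %

n(HCl) = 0.01422 × 0.5341 = 7.595 × 10^-3 mol
Let x = n(KOH), y = n(KCl).
Titrant: 1x = 7.595 × 10^-3;  mass: 56.11x + 74.55y = 0.9268
Solving, x = 7.595 × 10^-3 mol, y = 6.716 × 10^-3 mol
mass of KOH = 7.595 × 10^-3 × 56.11 = 0.4261 g
% KOH = 0.4261 / 0.9268 × 100 = 45.98 %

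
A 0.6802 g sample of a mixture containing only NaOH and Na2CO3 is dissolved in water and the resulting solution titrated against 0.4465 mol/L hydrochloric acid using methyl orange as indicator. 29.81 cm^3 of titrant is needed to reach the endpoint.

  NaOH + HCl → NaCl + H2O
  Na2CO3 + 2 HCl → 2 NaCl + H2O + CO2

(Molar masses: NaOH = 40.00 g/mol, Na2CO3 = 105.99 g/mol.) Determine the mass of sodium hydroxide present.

n(HCl) = 0.02981 × 0.4465 = 0.01331 mol
Let x = n(NaOH), y = n(Na2CO3).
Titrant: 1x + 2y = 0.01331;  mass: 40.00x + 105.99y = 0.6802
Solving, x = 1.937 × 10^-3 mol, y = 5.687 × 10^-3 mol
mass of NaOH = 1.937 × 10^-3 × 40.00 = 0.07748 g

0.07748 g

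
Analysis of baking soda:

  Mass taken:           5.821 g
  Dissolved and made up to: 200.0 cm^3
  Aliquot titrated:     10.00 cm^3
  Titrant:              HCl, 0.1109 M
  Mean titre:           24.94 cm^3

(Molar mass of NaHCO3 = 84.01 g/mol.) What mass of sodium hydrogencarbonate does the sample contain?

4.647 g

NaHCO3 + HCl → NaCl + H2O + CO2
n(HCl) per titration = 0.02494 × 0.1109 = 2.766 × 10^-3 mol
n(NaHCO3) in each aliquot = 2.766 × 10^-3 mol (1:1 ratio)
n(NaHCO3) in the whole flask = 2.766 × 10^-3 × 200.0/10.00 = 0.05532 mol
mass of NaHCO3 = 0.05532 × 84.01 = 4.647 g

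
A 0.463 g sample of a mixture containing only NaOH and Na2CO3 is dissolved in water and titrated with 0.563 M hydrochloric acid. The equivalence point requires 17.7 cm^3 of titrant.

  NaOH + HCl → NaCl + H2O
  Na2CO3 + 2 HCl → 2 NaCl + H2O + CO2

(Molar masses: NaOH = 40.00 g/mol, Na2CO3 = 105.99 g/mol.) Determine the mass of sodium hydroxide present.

0.200 g

n(HCl) = 0.0177 × 0.563 = 9.97 × 10^-3 mol
Let x = n(NaOH), y = n(Na2CO3).
Titrant: 1x + 2y = 9.97 × 10^-3;  mass: 40.00x + 105.99y = 0.463
Solving, x = 5.01 × 10^-3 mol, y = 2.48 × 10^-3 mol
mass of NaOH = 5.01 × 10^-3 × 40.00 = 0.200 g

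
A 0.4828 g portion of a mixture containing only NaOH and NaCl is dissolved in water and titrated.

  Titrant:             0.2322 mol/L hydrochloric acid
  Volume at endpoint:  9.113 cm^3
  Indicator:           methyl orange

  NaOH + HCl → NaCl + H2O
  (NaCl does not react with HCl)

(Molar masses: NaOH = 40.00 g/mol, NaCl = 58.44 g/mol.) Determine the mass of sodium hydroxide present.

n(HCl) = 0.009113 × 0.2322 = 2.116 × 10^-3 mol
Let x = n(NaOH), y = n(NaCl).
Titrant: 1x = 2.116 × 10^-3;  mass: 40.00x + 58.44y = 0.4828
Solving, x = 2.116 × 10^-3 mol, y = 6.813 × 10^-3 mol
mass of NaOH = 2.116 × 10^-3 × 40.00 = 0.08464 g

0.08464 g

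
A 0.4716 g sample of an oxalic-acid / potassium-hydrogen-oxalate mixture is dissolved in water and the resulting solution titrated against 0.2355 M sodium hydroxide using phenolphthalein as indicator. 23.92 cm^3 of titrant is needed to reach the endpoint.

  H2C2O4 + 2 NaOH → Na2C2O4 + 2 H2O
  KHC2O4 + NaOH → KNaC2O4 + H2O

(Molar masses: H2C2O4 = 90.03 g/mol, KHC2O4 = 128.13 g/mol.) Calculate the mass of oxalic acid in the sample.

0.1355 g

n(NaOH) = 0.02392 × 0.2355 = 5.633 × 10^-3 mol
Let x = n(H2C2O4), y = n(KHC2O4).
Titrant: 2x + 1y = 5.633 × 10^-3;  mass: 90.03x + 128.13y = 0.4716
Solving, x = 1.505 × 10^-3 mol, y = 2.623 × 10^-3 mol
mass of H2C2O4 = 1.505 × 10^-3 × 90.03 = 0.1355 g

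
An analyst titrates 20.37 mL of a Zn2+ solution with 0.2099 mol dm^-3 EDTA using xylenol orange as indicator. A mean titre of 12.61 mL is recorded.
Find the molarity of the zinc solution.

Zn^2+ + EDTA^4- → [Zn(EDTA)]^2-
n(EDTA) = 0.01261 L × 0.2099 mol/L = 2.647 × 10^-3 mol
n(Zn2+) = 2.647 × 10^-3 mol (1:1 mole ratio)
[Zn2+] = 2.647 × 10^-3 mol / 0.02037 L = 0.1299 mol/L

0.1299 mol/L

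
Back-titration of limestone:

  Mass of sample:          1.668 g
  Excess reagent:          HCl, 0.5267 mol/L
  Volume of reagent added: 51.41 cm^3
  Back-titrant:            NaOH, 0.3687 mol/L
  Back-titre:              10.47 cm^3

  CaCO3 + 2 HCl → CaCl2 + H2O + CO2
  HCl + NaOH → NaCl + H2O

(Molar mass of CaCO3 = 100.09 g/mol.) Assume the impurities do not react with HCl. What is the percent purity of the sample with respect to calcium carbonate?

n(HCl) added = 0.05141 × 0.5267 = 0.02708 mol
n(NaOH) used in back-titration = 0.01047 × 0.3687 = 3.860 × 10^-3 mol
n(HCl) left over = 3.860 × 10^-3 mol (1:1 ratio)
n(HCl) consumed by analyte = 0.02708 − 3.860 × 10^-3 = 0.02322 mol
From the 1:2 ratio, n(CaCO3) = 1/2 × 0.02322 = 0.01161 mol
mass of CaCO3 = 0.01161 × 100.09 = 1.162 g
% CaCO3 = 1.162 / 1.668 × 100 = 69.66 %

69.66 %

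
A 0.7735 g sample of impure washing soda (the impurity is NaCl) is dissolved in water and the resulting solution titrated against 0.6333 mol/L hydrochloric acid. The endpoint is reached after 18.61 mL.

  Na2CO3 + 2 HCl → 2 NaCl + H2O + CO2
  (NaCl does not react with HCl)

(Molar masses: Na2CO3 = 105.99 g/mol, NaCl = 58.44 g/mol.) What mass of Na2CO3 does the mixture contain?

n(HCl) = 0.01861 × 0.6333 = 0.01179 mol
Let x = n(Na2CO3), y = n(NaCl).
Titrant: 2x = 0.01179;  mass: 105.99x + 58.44y = 0.7735
Solving, x = 5.893 × 10^-3 mol, y = 2.548 × 10^-3 mol
mass of Na2CO3 = 5.893 × 10^-3 × 105.99 = 0.6246 g

0.6246 g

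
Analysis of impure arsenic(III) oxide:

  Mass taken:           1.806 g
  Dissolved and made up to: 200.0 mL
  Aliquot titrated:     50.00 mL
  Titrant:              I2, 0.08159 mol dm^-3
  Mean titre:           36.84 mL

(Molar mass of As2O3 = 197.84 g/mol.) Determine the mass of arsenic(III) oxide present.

As2O3 + 2 I2 + 2 H2O → As2O5 + 4 HI
n(I2) per titration = 0.03684 × 0.08159 = 3.006 × 10^-3 mol
From the 1:2 ratio, n(As2O3) in each aliquot = 1/2 × 3.006 × 10^-3 = 1.503 × 10^-3 mol
n(As2O3) in the whole flask = 1.503 × 10^-3 × 200.0/50.00 = 6.012 × 10^-3 mol
mass of As2O3 = 6.012 × 10^-3 × 197.84 = 1.189 g

1.189 g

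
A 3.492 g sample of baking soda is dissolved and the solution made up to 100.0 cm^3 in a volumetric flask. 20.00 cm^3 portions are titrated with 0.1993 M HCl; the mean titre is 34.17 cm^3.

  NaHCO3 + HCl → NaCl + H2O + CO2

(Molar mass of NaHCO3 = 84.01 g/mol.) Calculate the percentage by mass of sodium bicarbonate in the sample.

n(HCl) per titration = 0.03417 × 0.1993 = 6.810 × 10^-3 mol
n(NaHCO3) in each aliquot = 6.810 × 10^-3 mol (1:1 ratio)
n(NaHCO3) in the whole flask = 6.810 × 10^-3 × 100.0/20.00 = 0.03405 mol
mass of NaHCO3 = 0.03405 × 84.01 = 2.861 g
% NaHCO3 = 2.861 / 3.492 × 100 = 81.92 %

81.92 %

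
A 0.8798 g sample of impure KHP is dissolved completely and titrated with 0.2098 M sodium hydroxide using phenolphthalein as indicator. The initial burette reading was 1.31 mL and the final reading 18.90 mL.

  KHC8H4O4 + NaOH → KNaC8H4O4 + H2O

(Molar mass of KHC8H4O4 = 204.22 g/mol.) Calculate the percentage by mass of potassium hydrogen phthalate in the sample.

n(NaOH) = 0.01759 L × 0.2098 mol/L = 3.690 × 10^-3 mol
n(KHC8H4O4) = 3.690 × 10^-3 mol (1:1 ratio)
mass of KHC8H4O4 = 3.690 × 10^-3 × 204.22 g/mol = 0.7536 g
% KHC8H4O4 = 0.7536 / 0.8798 × 100 = 85.66 %

85.66 %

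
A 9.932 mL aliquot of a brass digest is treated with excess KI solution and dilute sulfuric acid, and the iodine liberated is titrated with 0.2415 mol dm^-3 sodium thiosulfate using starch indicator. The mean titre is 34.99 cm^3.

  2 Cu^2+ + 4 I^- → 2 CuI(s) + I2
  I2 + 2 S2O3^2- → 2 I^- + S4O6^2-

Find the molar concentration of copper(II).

n(S2O3^2-) = 0.03499 × 0.2415 = 8.450 × 10^-3 mol
n(I2) = n(S2O3^2-)/2 = 4.225 × 10^-3 mol
From the 2:1 ratio, n(Cu2+) in the aliquot = 2/1 × 4.225 × 10^-3 = 8.450 × 10^-3 mol
[Cu2+] = 8.450 × 10^-3 / 0.009932 = 0.8508 mol/L

0.8508 mol/L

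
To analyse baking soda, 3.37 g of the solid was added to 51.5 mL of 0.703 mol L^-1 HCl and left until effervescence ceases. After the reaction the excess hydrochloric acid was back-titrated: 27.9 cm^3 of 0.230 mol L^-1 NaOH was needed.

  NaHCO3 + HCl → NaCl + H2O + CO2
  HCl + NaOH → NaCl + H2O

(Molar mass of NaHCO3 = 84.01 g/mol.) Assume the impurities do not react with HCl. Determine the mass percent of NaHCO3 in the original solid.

74.3 %

n(HCl) added = 0.0515 × 0.703 = 0.0362 mol
n(NaOH) used in back-titration = 0.0279 × 0.230 = 6.42 × 10^-3 mol
n(HCl) left over = 6.42 × 10^-3 mol (1:1 ratio)
n(HCl) consumed by analyte = 0.0362 − 6.42 × 10^-3 = 0.0298 mol
n(NaHCO3) = 0.0298 mol (1:1 ratio)
mass of NaHCO3 = 0.0298 × 84.01 = 2.50 g
% NaHCO3 = 2.50 / 3.37 × 100 = 74.3 %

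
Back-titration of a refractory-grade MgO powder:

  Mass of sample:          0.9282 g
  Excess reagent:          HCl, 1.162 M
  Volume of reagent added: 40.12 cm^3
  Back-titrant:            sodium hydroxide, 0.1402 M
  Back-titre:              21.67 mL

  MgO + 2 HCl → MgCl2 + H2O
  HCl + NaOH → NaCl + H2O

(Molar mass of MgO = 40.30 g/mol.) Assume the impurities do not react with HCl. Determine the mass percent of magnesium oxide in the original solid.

n(HCl) added = 0.04012 × 1.162 = 0.04662 mol
n(NaOH) used in back-titration = 0.02167 × 0.1402 = 3.038 × 10^-3 mol
n(HCl) left over = 3.038 × 10^-3 mol (1:1 ratio)
n(HCl) consumed by analyte = 0.04662 − 3.038 × 10^-3 = 0.04358 mol
From the 1:2 ratio, n(MgO) = 1/2 × 0.04358 = 0.02179 mol
mass of MgO = 0.02179 × 40.30 = 0.8782 g
% MgO = 0.8782 / 0.9282 × 100 = 94.61 %

94.61 %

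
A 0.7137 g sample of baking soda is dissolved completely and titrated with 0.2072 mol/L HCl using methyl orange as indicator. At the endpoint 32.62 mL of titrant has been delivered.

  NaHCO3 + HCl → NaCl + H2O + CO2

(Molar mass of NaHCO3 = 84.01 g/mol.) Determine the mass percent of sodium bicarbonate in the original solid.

79.56 %

n(HCl) = 0.03262 L × 0.2072 mol/L = 6.759 × 10^-3 mol
n(NaHCO3) = 6.759 × 10^-3 mol (1:1 ratio)
mass of NaHCO3 = 6.759 × 10^-3 × 84.01 g/mol = 0.5678 g
% NaHCO3 = 0.5678 / 0.7137 × 100 = 79.56 %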